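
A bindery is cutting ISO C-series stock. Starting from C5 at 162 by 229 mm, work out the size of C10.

C6: ⌊229/2⌋ × 162 = 114 × 162 mm
C7: ⌊162/2⌋ × 114 = 81 × 114 mm
C8: ⌊114/2⌋ × 81 = 57 × 81 mm
C9: ⌊81/2⌋ × 57 = 40 × 57 mm
C10: ⌊57/2⌋ × 40 = 28 × 40 mm

28 × 40 mm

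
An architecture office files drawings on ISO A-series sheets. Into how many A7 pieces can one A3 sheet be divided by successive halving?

16

A3 = 297 × 420 mm; A7 = 74 × 105 mm.
Each halving step doubles the count; 4 steps from A3 to A7.
2^4 = 16.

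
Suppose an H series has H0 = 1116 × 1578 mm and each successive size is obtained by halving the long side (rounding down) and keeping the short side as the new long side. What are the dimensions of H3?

394 × 558 mm

H1: ⌊1578/2⌋ × 1116 = 789 × 1116 mm
H2: ⌊1116/2⌋ × 789 = 558 × 789 mm
H3: ⌊789/2⌋ × 558 = 394 × 558 mm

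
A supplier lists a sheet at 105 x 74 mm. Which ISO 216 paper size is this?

A7 (74 × 105 mm)

Aspect ratio 105/74 ≈ 1.419 — close to the ISO √2 ≈ 1.414.
In the A-series (A0 area = 1 m²): A7 = 74 × 105 mm.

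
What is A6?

A0 = 841 × 1189 mm (A0 has area 1 m², aspect 1:√2).
A1: ⌊1189/2⌋ × 841 = 594 × 841 mm
A2: ⌊841/2⌋ × 594 = 420 × 594 mm
A3: ⌊594/2⌋ × 420 = 297 × 420 mm
A4: ⌊420/2⌋ × 297 = 210 × 297 mm
A5: ⌊297/2⌋ × 210 = 148 × 210 mm
A6: ⌊210/2⌋ × 148 = 105 × 148 mm

105 × 148 mm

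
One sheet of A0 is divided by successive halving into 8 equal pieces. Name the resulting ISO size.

8 = 2^3, so 3 halving steps.
A0 → A1 → … → A3 after 3 steps.

A3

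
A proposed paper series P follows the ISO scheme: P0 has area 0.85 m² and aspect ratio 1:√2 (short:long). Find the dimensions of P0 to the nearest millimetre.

775 × 1096 mm

Let the short side be w mm. Then w · w√2 = 0.85 m² = 850,000 mm².
w² = 850,000/√2, so w ≈ 775.3 mm; long side = w√2 ≈ 1096.4 mm.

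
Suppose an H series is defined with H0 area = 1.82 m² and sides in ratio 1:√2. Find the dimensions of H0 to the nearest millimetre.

1134 × 1604 mm

Let the short side be w mm. Then w · w√2 = 1.82 m² = 1,820,000 mm².
w² = 1,820,000/√2, so w ≈ 1134.4 mm; long side = w√2 ≈ 1604.3 mm.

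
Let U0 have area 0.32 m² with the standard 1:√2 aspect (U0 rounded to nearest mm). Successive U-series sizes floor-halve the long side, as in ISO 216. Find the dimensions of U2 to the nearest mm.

238 × 336 mm

Let U0's short side be w mm. w · w√2 = 0.32 m² = 320,000 mm², so w ≈ 475.7 mm and w√2 ≈ 672.7 mm → U0 = 476 × 673 mm.
U1: ⌊673/2⌋ × 476 = 336 × 476 mm
U2: ⌊476/2⌋ × 336 = 238 × 336 mm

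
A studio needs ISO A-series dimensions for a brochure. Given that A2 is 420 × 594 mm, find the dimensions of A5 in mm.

148 × 210 mm

A3: ⌊594/2⌋ × 420 = 297 × 420 mm
A4: ⌊420/2⌋ × 297 = 210 × 297 mm
A5: ⌊297/2⌋ × 210 = 148 × 210 mm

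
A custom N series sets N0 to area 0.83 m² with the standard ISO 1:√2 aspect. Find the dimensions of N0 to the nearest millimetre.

766 × 1083 mm

Let the short side be w mm. Then w · w√2 = 0.83 m² = 830,000 mm².
w² = 830,000/√2, so w ≈ 766.1 mm; long side = w√2 ≈ 1083.4 mm.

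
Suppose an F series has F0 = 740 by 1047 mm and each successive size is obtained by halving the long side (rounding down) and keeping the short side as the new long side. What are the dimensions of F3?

F1: ⌊1047/2⌋ × 740 = 523 × 740 mm
F2: ⌊740/2⌋ × 523 = 370 × 523 mm
F3: ⌊523/2⌋ × 370 = 261 × 370 mm

261 × 370 mm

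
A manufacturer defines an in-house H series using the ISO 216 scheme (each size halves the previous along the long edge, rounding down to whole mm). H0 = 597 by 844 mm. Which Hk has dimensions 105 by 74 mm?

H0: 597 × 844 mm
H1: 422 × 597 mm
H2: 298 × 422 mm
H3: 211 × 298 mm
H4: 149 × 211 mm
H5: 105 × 149 mm
H6: 74 × 105 mm
H7: 52 × 74 mm
→ matches H6.

H6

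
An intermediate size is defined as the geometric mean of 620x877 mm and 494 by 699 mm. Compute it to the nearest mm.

Short side: √(620 · 494) = √306280 ≈ 553.4 → 553 mm
Long side: √(877 · 699) = √613023 ≈ 783.0 → 783 mm

553 × 783 mm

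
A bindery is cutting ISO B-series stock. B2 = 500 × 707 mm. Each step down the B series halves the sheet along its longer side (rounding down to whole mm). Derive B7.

88 × 125 mm

B3: ⌊707/2⌋ × 500 = 353 × 500 mm
B4: ⌊500/2⌋ × 353 = 250 × 353 mm
B5: ⌊353/2⌋ × 250 = 176 × 250 mm
B6: ⌊250/2⌋ × 176 = 125 × 176 mm
B7: ⌊176/2⌋ × 125 = 88 × 125 mm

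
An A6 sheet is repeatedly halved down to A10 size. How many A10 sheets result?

16

Each ISO step halves the sheet: 1 × A6 → 2 × A7 → 4 × A8 → 8 × A9 → …
From A6 to A10 is 4 halving steps: 2^4 = 16.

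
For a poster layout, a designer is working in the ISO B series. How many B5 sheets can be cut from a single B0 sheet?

B0 = 1000 × 1414 mm; B5 = 176 × 250 mm.
Each halving step doubles the count; 5 steps from B0 to B5.
2^5 = 32.

32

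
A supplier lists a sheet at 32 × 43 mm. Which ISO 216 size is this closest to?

Aspect ratio 43/32 ≈ 1.344 (ISO target is √2 ≈ 1.414).
In the B-series (B0 = 1000 × 1414 mm): B10 = 31 × 44 mm.
Off by 2 mm total — nearest standard size.

B10 (31 × 44 mm)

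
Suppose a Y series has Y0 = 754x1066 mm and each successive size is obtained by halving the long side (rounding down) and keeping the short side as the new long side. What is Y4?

188 × 266 mm

Y1: ⌊1066/2⌋ × 754 = 533 × 754 mm
Y2: ⌊754/2⌋ × 533 = 377 × 533 mm
Y3: ⌊533/2⌋ × 377 = 266 × 377 mm
Y4: ⌊377/2⌋ × 266 = 188 × 266 mm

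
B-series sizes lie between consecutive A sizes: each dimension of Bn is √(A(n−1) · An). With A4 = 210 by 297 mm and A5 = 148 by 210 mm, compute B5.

Short side: √(210 · 148) = √31080 ≈ 176.3 → 176 mm
Long side: √(297 · 210) = √62370 ≈ 249.7 → 250 mm

176 × 250 mm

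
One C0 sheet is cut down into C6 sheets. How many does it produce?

64

Each ISO step halves the sheet: 1 × C0 → 2 × C1 → 4 × C2 → 8 × C3 → …
From C0 to C6 is 6 halving steps: 2^6 = 64.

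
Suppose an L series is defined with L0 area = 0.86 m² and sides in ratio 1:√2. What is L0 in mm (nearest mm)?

Let the short side be w mm. Then w · w√2 = 0.86 m² = 860,000 mm².
w² = 860,000/√2, so w ≈ 779.8 mm; long side = w√2 ≈ 1102.8 mm.

780 × 1103 mm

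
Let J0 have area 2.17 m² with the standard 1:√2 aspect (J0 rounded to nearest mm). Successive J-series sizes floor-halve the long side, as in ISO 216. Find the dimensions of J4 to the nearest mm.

Let J0's short side be w mm. w · w√2 = 2.17 m² = 2,170,000 mm², so w ≈ 1238.7 mm and w√2 ≈ 1751.8 mm → J0 = 1239 × 1752 mm.
J1: ⌊1752/2⌋ × 1239 = 876 × 1239 mm
J2: ⌊1239/2⌋ × 876 = 619 × 876 mm
J3: ⌊876/2⌋ × 619 = 438 × 619 mm
J4: ⌊619/2⌋ × 438 = 309 × 438 mm

309 × 438 mm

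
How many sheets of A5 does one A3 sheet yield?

4

Each ISO step halves the sheet: 1 × A3 → 2 × A4 → 4 × A5
From A3 to A5 is 2 halving steps: 2^2 = 4.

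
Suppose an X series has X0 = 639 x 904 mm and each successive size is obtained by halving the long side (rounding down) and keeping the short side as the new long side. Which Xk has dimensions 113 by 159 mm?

X0: 639 × 904 mm
X1: 452 × 639 mm
X2: 319 × 452 mm
X3: 226 × 319 mm
X4: 159 × 226 mm
X5: 113 × 159 mm
X6: 79 × 113 mm
→ matches X5.

X5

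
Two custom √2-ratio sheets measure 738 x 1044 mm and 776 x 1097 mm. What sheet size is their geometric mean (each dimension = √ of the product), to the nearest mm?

Short side: √(738 · 776) = √572688 ≈ 756.8 → 757 mm
Long side: √(1044 · 1097) = √1145268 ≈ 1070.2 → 1070 mm

757 × 1070 mm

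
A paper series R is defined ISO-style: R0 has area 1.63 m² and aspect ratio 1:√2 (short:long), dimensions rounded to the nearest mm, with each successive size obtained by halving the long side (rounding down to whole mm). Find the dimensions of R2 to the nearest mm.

Let R0's short side be w mm. w · w√2 = 1.63 m² = 1,630,000 mm², so w ≈ 1073.6 mm and w√2 ≈ 1518.3 mm → R0 = 1074 × 1518 mm.
R1: ⌊1518/2⌋ × 1074 = 759 × 1074 mm
R2: ⌊1074/2⌋ × 759 = 537 × 759 mm

537 × 759 mm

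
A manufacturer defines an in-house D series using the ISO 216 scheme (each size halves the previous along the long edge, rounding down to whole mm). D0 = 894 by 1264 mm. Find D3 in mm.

316 × 447 mm

D1: ⌊1264/2⌋ × 894 = 632 × 894 mm
D2: ⌊894/2⌋ × 632 = 447 × 632 mm
D3: ⌊632/2⌋ × 447 = 316 × 447 mm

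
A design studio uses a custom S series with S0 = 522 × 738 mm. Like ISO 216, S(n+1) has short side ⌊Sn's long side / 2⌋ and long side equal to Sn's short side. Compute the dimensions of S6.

S1: ⌊738/2⌋ × 522 = 369 × 522 mm
S2: ⌊522/2⌋ × 369 = 261 × 369 mm
S3: ⌊369/2⌋ × 261 = 184 × 261 mm
S4: ⌊261/2⌋ × 184 = 130 × 184 mm
S5: ⌊184/2⌋ × 130 = 92 × 130 mm
S6: ⌊130/2⌋ × 92 = 65 × 92 mm

65 × 92 mm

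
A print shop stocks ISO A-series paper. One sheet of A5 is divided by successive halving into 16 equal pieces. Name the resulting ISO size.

16 = 2^4, so 4 halving steps.
A5 → A6 → … → A9 after 4 steps.

A9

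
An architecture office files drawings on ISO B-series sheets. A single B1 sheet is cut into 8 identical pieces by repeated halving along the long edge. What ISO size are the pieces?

8 = 2^3, so 3 halving steps.
B1 → B2 → … → B4 after 3 steps.

B4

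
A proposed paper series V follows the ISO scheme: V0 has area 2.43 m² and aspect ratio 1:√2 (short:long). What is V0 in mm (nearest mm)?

1311 × 1854 mm

Let the short side be w mm. Then w · w√2 = 2.43 m² = 2,430,000 mm².
w² = 2,430,000/√2, so w ≈ 1310.8 mm; long side = w√2 ≈ 1853.8 mm.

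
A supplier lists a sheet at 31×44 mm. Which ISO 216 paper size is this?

Aspect ratio 44/31 ≈ 1.419 — close to the ISO √2 ≈ 1.414.
In the B-series (B0 = 1000 × 1414 mm): B10 = 31 × 44 mm.

B10 (31 × 44 mm)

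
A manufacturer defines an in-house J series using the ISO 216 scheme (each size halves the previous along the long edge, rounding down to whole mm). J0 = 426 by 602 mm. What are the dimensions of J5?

75 × 106 mm

J1 = 301 × 426 mm (from J0 by 1 halving).
J2: ⌊426/2⌋ × 301 = 213 × 301 mm
J3: ⌊301/2⌋ × 213 = 150 × 213 mm
J4: ⌊213/2⌋ × 150 = 106 × 150 mm
J5: ⌊150/2⌋ × 106 = 75 × 106 mm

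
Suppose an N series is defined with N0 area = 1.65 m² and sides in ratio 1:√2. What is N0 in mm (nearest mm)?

Let the short side be w mm. Then w · w√2 = 1.65 m² = 1,650,000 mm².
w² = 1,650,000/√2, so w ≈ 1080.2 mm; long side = w√2 ≈ 1527.6 mm.

1080 × 1528 mm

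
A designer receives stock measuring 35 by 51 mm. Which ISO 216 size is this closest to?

Aspect ratio 51/35 ≈ 1.457 (ISO target is √2 ≈ 1.414).
In the A-series (A0 area = 1 m²): A9 = 37 × 52 mm.
Off by 3 mm total — nearest standard size.

A9 (37 × 52 mm)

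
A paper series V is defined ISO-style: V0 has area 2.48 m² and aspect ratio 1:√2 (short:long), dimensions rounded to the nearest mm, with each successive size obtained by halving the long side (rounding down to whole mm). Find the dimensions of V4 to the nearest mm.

Let V0's short side be w mm. w · w√2 = 2.48 m² = 2,480,000 mm², so w ≈ 1324.2 mm and w√2 ≈ 1872.8 mm → V0 = 1324 × 1873 mm.
V1: ⌊1873/2⌋ × 1324 = 936 × 1324 mm
V2: ⌊1324/2⌋ × 936 = 662 × 936 mm
V3: ⌊936/2⌋ × 662 = 468 × 662 mm
V4: ⌊662/2⌋ × 468 = 331 × 468 mm

331 × 468 mm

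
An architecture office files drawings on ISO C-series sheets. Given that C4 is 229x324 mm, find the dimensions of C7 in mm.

C5: ⌊324/2⌋ × 229 = 162 × 229 mm
C6: ⌊229/2⌋ × 162 = 114 × 162 mm
C7: ⌊162/2⌋ × 114 = 81 × 114 mm

81 × 114 mm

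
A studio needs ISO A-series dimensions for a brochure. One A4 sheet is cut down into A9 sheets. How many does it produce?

Each ISO step halves the sheet: 1 × A4 → 2 × A5 → 4 × A6 → 8 × A7 → …
From A4 to A9 is 5 halving steps: 2^5 = 32.

32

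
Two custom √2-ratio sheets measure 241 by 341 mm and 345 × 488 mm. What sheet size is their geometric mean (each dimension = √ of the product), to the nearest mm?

288 × 408 mm

Short side: √(241 · 345) = √83145 ≈ 288.3 → 288 mm
Long side: √(341 · 488) = √166408 ≈ 407.9 → 408 mm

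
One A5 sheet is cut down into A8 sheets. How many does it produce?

8

Each ISO step halves the sheet: 1 × A5 → 2 × A6 → 4 × A7 → 8 × A8
From A5 to A8 is 3 halving steps: 2^3 = 8.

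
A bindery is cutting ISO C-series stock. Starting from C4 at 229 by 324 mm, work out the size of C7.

81 × 114 mm

C5: ⌊324/2⌋ × 229 = 162 × 229 mm
C6: ⌊229/2⌋ × 162 = 114 × 162 mm
C7: ⌊162/2⌋ × 114 = 81 × 114 mm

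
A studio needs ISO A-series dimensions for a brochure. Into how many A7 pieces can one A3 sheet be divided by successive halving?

Each ISO step halves the sheet: 1 × A3 → 2 × A4 → 4 × A5 → 8 × A6 → …
From A3 to A7 is 4 halving steps: 2^4 = 16.

16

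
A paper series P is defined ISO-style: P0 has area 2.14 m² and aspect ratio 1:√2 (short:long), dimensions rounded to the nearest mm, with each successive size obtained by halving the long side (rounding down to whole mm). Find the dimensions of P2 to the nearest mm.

615 × 870 mm

Let P0's short side be w mm. w · w√2 = 2.14 m² = 2,140,000 mm², so w ≈ 1230.1 mm and w√2 ≈ 1739.7 mm → P0 = 1230 × 1740 mm.
P1: ⌊1740/2⌋ × 1230 = 870 × 1230 mm
P2: ⌊1230/2⌋ × 870 = 615 × 870 mm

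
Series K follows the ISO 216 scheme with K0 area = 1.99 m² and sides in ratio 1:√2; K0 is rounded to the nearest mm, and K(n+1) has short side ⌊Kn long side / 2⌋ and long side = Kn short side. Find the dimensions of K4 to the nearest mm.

Let K0's short side be w mm. w · w√2 = 1.99 m² = 1,990,000 mm², so w ≈ 1186.2 mm and w√2 ≈ 1677.6 mm → K0 = 1186 × 1678 mm.
K1: ⌊1678/2⌋ × 1186 = 839 × 1186 mm
K2: ⌊1186/2⌋ × 839 = 593 × 839 mm
K3: ⌊839/2⌋ × 593 = 419 × 593 mm
K4: ⌊593/2⌋ × 419 = 296 × 419 mm

296 × 419 mm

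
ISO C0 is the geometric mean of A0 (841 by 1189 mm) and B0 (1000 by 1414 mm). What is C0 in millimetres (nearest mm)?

Short: √(841 · 1000) = √841000 ≈ 917.1 mm.
Long: √(1189 · 1414) = √1681246 ≈ 1296.6 mm.

917 × 1297 mm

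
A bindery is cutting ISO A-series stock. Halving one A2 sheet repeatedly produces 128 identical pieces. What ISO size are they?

A9

128 = 2^7, so 7 halving steps.
A2 → A3 → … → A9 after 7 steps.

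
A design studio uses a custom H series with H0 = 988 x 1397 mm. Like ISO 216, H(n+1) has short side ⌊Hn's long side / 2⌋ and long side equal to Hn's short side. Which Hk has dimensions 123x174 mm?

H6

H0: 988 × 1397 mm
H1: 698 × 988 mm
H2: 494 × 698 mm
H3: 349 × 494 mm
H4: 247 × 349 mm
H5: 174 × 247 mm
H6: 123 × 174 mm
H7: 87 × 123 mm
→ matches H6.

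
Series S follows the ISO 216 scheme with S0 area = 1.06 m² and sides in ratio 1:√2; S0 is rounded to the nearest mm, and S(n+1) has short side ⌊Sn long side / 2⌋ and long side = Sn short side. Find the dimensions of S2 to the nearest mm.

433 × 612 mm

Let S0's short side be w mm. w · w√2 = 1.06 m² = 1,060,000 mm², so w ≈ 865.8 mm and w√2 ≈ 1224.4 mm → S0 = 866 × 1224 mm.
S1: ⌊1224/2⌋ × 866 = 612 × 866 mm
S2: ⌊866/2⌋ × 612 = 433 × 612 mm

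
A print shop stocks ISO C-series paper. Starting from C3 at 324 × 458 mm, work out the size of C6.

114 × 162 mm

C4: ⌊458/2⌋ × 324 = 229 × 324 mm
C5: ⌊324/2⌋ × 229 = 162 × 229 mm
C6: ⌊229/2⌋ × 162 = 114 × 162 mm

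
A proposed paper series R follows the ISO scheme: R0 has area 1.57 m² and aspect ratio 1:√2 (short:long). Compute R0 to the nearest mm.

Let the short side be w mm. Then w · w√2 = 1.57 m² = 1,570,000 mm².
w² = 1,570,000/√2, so w ≈ 1053.6 mm; long side = w√2 ≈ 1490.1 mm.

1054 × 1490 mm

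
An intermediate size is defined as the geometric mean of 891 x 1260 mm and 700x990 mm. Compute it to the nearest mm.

Short side: √(891 · 700) = √623700 ≈ 789.7 → 790 mm
Long side: √(1260 · 990) = √1247400 ≈ 1116.9 → 1117 mm

790 × 1117 mm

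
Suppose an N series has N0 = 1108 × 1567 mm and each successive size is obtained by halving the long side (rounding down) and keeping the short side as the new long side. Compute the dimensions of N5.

195 × 277 mm

N1 = 783 × 1108 mm (from N0 by 1 halving).
N2: ⌊1108/2⌋ × 783 = 554 × 783 mm
N3: ⌊783/2⌋ × 554 = 391 × 554 mm
N4: ⌊554/2⌋ × 391 = 277 × 391 mm
N5: ⌊391/2⌋ × 277 = 195 × 277 mm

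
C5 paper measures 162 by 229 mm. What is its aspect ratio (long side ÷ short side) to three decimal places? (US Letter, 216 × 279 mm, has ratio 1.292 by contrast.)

1.414

229 / 162 = 1.414
Matches √2 ≈ 1.414 — the ISO 216 defining ratio.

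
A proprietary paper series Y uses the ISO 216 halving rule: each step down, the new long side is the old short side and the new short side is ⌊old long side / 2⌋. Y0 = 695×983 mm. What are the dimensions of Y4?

Y1 = 491 × 695 mm (from Y0 by 1 halving).
Y2: ⌊695/2⌋ × 491 = 347 × 491 mm
Y3: ⌊491/2⌋ × 347 = 245 × 347 mm
Y4: ⌊347/2⌋ × 245 = 173 × 245 mm

173 × 245 mm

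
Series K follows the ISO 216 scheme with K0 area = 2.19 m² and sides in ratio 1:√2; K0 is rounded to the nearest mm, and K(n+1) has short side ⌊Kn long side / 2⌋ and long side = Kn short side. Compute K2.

Let K0's short side be w mm. w · w√2 = 2.19 m² = 2,190,000 mm², so w ≈ 1244.4 mm and w√2 ≈ 1759.9 mm → K0 = 1244 × 1760 mm.
K1: ⌊1760/2⌋ × 1244 = 880 × 1244 mm
K2: ⌊1244/2⌋ × 880 = 622 × 880 mm

622 × 880 mm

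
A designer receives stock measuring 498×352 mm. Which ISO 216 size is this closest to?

B3 (353 × 500 mm)

Aspect ratio 498/352 ≈ 1.415 — close to the ISO √2 ≈ 1.414.
In the B-series (B0 = 1000 × 1414 mm): B3 = 353 × 500 mm.
Off by 3 mm total — nearest standard size.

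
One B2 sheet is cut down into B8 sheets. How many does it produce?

64

Each ISO step halves the sheet: 1 × B2 → 2 × B3 → 4 × B4 → 8 × B5 → …
From B2 to B8 is 6 halving steps: 2^6 = 64.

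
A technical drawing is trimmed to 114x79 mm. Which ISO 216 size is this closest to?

C7 (81 × 114 mm)

Aspect ratio 114/79 ≈ 1.443 (ISO target is √2 ≈ 1.414).
In the C-series (envelope sizes, between A and B): C7 = 81 × 114 mm.
Off by 2 mm total — nearest standard size.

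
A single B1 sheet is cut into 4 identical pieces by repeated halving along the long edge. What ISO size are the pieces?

B3

4 = 2^2, so 2 halving steps.
B1 → B2 → … → B3 after 2 steps.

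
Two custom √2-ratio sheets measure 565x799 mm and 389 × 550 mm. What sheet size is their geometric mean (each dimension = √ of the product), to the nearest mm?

469 × 663 mm

Short side: √(565 · 389) = √219785 ≈ 468.8 → 469 mm
Long side: √(799 · 550) = √439450 ≈ 662.9 → 663 mm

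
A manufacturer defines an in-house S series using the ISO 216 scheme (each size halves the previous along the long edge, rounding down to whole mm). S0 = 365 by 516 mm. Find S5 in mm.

64 × 91 mm

S1 = 258 × 365 mm (from S0 by 1 halving).
S2: ⌊365/2⌋ × 258 = 182 × 258 mm
S3: ⌊258/2⌋ × 182 = 129 × 182 mm
S4: ⌊182/2⌋ × 129 = 91 × 129 mm
S5: ⌊129/2⌋ × 91 = 64 × 91 mm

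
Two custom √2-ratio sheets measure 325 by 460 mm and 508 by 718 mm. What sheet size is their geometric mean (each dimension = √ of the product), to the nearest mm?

Short side: √(325 · 508) = √165100 ≈ 406.3 → 406 mm
Long side: √(460 · 718) = √330280 ≈ 574.7 → 575 mm

406 × 575 mm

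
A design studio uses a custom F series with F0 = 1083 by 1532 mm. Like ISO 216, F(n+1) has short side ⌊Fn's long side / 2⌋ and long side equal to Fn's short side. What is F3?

383 × 541 mm

F1: ⌊1532/2⌋ × 1083 = 766 × 1083 mm
F2: ⌊1083/2⌋ × 766 = 541 × 766 mm
F3: ⌊766/2⌋ × 541 = 383 × 541 mm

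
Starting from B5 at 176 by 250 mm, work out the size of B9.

B6: ⌊250/2⌋ × 176 = 125 × 176 mm
B7: ⌊176/2⌋ × 125 = 88 × 125 mm
B8: ⌊125/2⌋ × 88 = 62 × 88 mm
B9: ⌊88/2⌋ × 62 = 44 × 62 mm

44 × 62 mm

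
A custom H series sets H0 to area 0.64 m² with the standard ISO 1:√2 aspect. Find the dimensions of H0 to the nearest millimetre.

673 × 951 mm

Let the short side be w mm. Then w · w√2 = 0.64 m² = 640,000 mm².
w² = 640,000/√2, so w ≈ 672.7 mm; long side = w√2 ≈ 951.4 mm.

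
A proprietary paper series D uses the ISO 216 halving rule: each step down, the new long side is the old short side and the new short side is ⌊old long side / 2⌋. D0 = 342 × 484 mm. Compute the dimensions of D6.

D1: ⌊484/2⌋ × 342 = 242 × 342 mm
D2: ⌊342/2⌋ × 242 = 171 × 242 mm
D3: ⌊242/2⌋ × 171 = 121 × 171 mm
D4: ⌊171/2⌋ × 121 = 85 × 121 mm
D5: ⌊121/2⌋ × 85 = 60 × 85 mm
D6: ⌊85/2⌋ × 60 = 42 × 60 mm

42 × 60 mm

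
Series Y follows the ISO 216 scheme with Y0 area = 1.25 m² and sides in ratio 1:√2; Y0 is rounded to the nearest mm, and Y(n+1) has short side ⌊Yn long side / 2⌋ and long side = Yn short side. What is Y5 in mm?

166 × 235 mm

Let Y0's short side be w mm. w · w√2 = 1.25 m² = 1,250,000 mm², so w ≈ 940.2 mm and w√2 ≈ 1329.6 mm → Y0 = 940 × 1330 mm.
Y1: ⌊1330/2⌋ × 940 = 665 × 940 mm
Y2: ⌊940/2⌋ × 665 = 470 × 665 mm
Y3: ⌊665/2⌋ × 470 = 332 × 470 mm
Y4: ⌊470/2⌋ × 332 = 235 × 332 mm
Y5: ⌊332/2⌋ × 235 = 166 × 235 mm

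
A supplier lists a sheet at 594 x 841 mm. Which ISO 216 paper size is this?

A1 (594 × 841 mm)

Aspect ratio 841/594 ≈ 1.416 — close to the ISO √2 ≈ 1.414.
In the A-series (A0 area = 1 m²): A1 = 594 × 841 mm.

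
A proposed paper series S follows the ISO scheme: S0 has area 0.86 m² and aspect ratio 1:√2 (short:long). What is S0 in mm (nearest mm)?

Let the short side be w mm. Then w · w√2 = 0.86 m² = 860,000 mm².
w² = 860,000/√2, so w ≈ 779.8 mm; long side = w√2 ≈ 1102.8 mm.

780 × 1103 mm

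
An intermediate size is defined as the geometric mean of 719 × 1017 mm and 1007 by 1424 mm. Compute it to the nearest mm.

Short side: √(719 · 1007) = √724033 ≈ 850.9 → 851 mm
Long side: √(1017 · 1424) = √1448208 ≈ 1203.4 → 1203 mm

851 × 1203 mm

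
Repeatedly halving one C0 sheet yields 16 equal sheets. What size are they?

C4

16 = 2^4, so 4 halving steps.
C0 → C1 → … → C4 after 4 steps.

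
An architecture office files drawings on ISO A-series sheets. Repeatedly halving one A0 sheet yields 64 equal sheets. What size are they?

A6

64 = 2^6, so 6 halving steps.
A0 → A1 → … → A6 after 6 steps.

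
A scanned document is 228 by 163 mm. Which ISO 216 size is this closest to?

Aspect ratio 228/163 ≈ 1.399 (ISO target is √2 ≈ 1.414).
In the C-series (envelope sizes, between A and B): C5 = 162 × 229 mm.
Off by 2 mm total — nearest standard size.

C5 (162 × 229 mm)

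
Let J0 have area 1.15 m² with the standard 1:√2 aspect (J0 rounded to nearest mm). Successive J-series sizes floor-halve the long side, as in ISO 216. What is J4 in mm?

Let J0's short side be w mm. w · w√2 = 1.15 m² = 1,150,000 mm², so w ≈ 901.8 mm and w√2 ≈ 1275.3 mm → J0 = 902 × 1275 mm.
J1: ⌊1275/2⌋ × 902 = 637 × 902 mm
J2: ⌊902/2⌋ × 637 = 451 × 637 mm
J3: ⌊637/2⌋ × 451 = 318 × 451 mm
J4: ⌊451/2⌋ × 318 = 225 × 318 mm

225 × 318 mm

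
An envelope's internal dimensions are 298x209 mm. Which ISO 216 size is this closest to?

Aspect ratio 298/209 ≈ 1.426 — close to the ISO √2 ≈ 1.414.
In the A-series (A0 area = 1 m²): A4 = 210 × 297 mm.
Off by 2 mm total — nearest standard size.

A4 (210 × 297 mm)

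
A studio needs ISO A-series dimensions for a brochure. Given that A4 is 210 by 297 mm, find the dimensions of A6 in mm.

105 × 148 mm

A5: ⌊297/2⌋ × 210 = 148 × 210 mm
A6: ⌊210/2⌋ × 148 = 105 × 148 mm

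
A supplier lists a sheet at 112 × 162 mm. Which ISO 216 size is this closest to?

C6 (114 × 162 mm)

Aspect ratio 162/112 ≈ 1.446 (ISO target is √2 ≈ 1.414).
In the C-series (envelope sizes, between A and B): C6 = 114 × 162 mm.
Off by 2 mm total — nearest standard size.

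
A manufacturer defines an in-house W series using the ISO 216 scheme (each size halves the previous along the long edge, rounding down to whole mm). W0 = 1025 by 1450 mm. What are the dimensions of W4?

256 × 362 mm

W1: ⌊1450/2⌋ × 1025 = 725 × 1025 mm
W2: ⌊1025/2⌋ × 725 = 512 × 725 mm
W3: ⌊725/2⌋ × 512 = 362 × 512 mm
W4: ⌊512/2⌋ × 362 = 256 × 362 mm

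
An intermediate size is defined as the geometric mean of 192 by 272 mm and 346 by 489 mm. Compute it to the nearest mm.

Short side: √(192 · 346) = √66432 ≈ 257.7 → 258 mm
Long side: √(272 · 489) = √133008 ≈ 364.7 → 365 mm

258 × 365 mm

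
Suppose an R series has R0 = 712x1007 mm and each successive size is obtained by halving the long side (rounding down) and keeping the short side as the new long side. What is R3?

251 × 356 mm

R1: ⌊1007/2⌋ × 712 = 503 × 712 mm
R2: ⌊712/2⌋ × 503 = 356 × 503 mm
R3: ⌊503/2⌋ × 356 = 251 × 356 mm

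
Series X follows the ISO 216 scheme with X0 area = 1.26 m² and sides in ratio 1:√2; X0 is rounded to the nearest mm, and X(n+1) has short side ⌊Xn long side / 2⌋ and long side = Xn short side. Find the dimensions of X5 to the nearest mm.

166 × 236 mm

Let X0's short side be w mm. w · w√2 = 1.26 m² = 1,260,000 mm², so w ≈ 943.9 mm and w√2 ≈ 1334.9 mm → X0 = 944 × 1335 mm.
X1: ⌊1335/2⌋ × 944 = 667 × 944 mm
X2: ⌊944/2⌋ × 667 = 472 × 667 mm
X3: ⌊667/2⌋ × 472 = 333 × 472 mm
X4: ⌊472/2⌋ × 333 = 236 × 333 mm
X5: ⌊333/2⌋ × 236 = 166 × 236 mm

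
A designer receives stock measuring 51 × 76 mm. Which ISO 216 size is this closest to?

A8 (52 × 74 mm)

Aspect ratio 76/51 ≈ 1.490 (ISO target is √2 ≈ 1.414).
In the A-series (A0 area = 1 m²): A8 = 52 × 74 mm.
Off by 3 mm total — nearest standard size.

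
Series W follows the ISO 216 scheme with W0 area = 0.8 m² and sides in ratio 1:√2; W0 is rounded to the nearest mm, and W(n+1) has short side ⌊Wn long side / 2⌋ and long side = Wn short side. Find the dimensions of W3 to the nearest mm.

Let W0's short side be w mm. w · w√2 = 0.8 m² = 800,000 mm², so w ≈ 752.1 mm and w√2 ≈ 1063.7 mm → W0 = 752 × 1064 mm.
W1: ⌊1064/2⌋ × 752 = 532 × 752 mm
W2: ⌊752/2⌋ × 532 = 376 × 532 mm
W3: ⌊532/2⌋ × 376 = 266 × 376 mm

266 × 376 mm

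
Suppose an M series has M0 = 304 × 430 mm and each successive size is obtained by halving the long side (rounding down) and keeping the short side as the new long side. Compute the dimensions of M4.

M1 = 215 × 304 mm (from M0 by 1 halving).
M2: ⌊304/2⌋ × 215 = 152 × 215 mm
M3: ⌊215/2⌋ × 152 = 107 × 152 mm
M4: ⌊152/2⌋ × 107 = 76 × 107 mm

76 × 107 mm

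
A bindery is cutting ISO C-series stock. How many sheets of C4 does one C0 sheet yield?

Each ISO step halves the sheet: 1 × C0 → 2 × C1 → 4 × C2 → 8 × C3 → …
From C0 to C4 is 4 halving steps: 2^4 = 16.

16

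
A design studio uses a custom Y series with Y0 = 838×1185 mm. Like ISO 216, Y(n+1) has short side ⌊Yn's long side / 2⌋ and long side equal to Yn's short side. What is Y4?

209 × 296 mm

Y1: ⌊1185/2⌋ × 838 = 592 × 838 mm
Y2: ⌊838/2⌋ × 592 = 419 × 592 mm
Y3: ⌊592/2⌋ × 419 = 296 × 419 mm
Y4: ⌊419/2⌋ × 296 = 209 × 296 mm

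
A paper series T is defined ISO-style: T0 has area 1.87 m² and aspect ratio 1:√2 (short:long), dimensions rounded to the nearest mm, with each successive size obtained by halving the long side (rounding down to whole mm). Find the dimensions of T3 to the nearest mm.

Let T0's short side be w mm. w · w√2 = 1.87 m² = 1,870,000 mm², so w ≈ 1149.9 mm and w√2 ≈ 1626.2 mm → T0 = 1150 × 1626 mm.
T1: ⌊1626/2⌋ × 1150 = 813 × 1150 mm
T2: ⌊1150/2⌋ × 813 = 575 × 813 mm
T3: ⌊813/2⌋ × 575 = 406 × 575 mm

406 × 575 mm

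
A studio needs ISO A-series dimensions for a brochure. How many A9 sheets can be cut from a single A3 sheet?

Each ISO step halves the sheet: 1 × A3 → 2 × A4 → 4 × A5 → 8 × A6 → …
From A3 to A9 is 6 halving steps: 2^6 = 64.

64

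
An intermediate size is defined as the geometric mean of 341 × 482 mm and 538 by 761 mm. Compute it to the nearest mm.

Short side: √(341 · 538) = √183458 ≈ 428.3 → 428 mm
Long side: √(482 · 761) = √366802 ≈ 605.6 → 606 mm

428 × 606 mm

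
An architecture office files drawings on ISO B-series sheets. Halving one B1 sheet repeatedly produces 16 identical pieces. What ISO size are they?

16 = 2^4, so 4 halving steps.
B1 → B2 → … → B5 after 4 steps.

B5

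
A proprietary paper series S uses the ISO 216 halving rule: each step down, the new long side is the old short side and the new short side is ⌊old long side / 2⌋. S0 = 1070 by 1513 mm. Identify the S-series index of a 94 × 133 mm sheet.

S7

S0: 1070 × 1513 mm
S1: 756 × 1070 mm
S2: 535 × 756 mm
S3: 378 × 535 mm
S4: 267 × 378 mm
S5: 189 × 267 mm
S6: 133 × 189 mm
S7: 94 × 133 mm
S8: 66 × 94 mm
→ matches S7.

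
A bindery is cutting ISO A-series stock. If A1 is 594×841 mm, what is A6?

105 × 148 mm

A2: ⌊841/2⌋ × 594 = 420 × 594 mm
A3: ⌊594/2⌋ × 420 = 297 × 420 mm
A4: ⌊420/2⌋ × 297 = 210 × 297 mm
A5: ⌊297/2⌋ × 210 = 148 × 210 mm
A6: ⌊210/2⌋ × 148 = 105 × 148 mm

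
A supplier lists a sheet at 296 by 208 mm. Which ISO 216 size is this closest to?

Aspect ratio 296/208 ≈ 1.423 — close to the ISO √2 ≈ 1.414.
In the A-series (A0 area = 1 m²): A4 = 210 × 297 mm.
Off by 3 mm total — nearest standard size.

A4 (210 × 297 mm)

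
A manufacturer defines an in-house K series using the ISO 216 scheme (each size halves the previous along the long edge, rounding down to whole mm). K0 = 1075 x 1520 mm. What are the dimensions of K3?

380 × 537 mm

K1: ⌊1520/2⌋ × 1075 = 760 × 1075 mm
K2: ⌊1075/2⌋ × 760 = 537 × 760 mm
K3: ⌊760/2⌋ × 537 = 380 × 537 mm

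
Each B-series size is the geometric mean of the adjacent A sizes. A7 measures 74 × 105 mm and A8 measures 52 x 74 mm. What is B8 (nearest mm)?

Short side: √(74 · 52) = √3848 ≈ 62.0 → 62 mm
Long side: √(105 · 74) = √7770 ≈ 88.1 → 88 mm

62 × 88 mm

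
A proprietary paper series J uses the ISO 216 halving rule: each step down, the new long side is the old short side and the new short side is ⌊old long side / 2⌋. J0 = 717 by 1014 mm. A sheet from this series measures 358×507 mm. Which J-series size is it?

J0: 717 × 1014 mm
J1: 507 × 717 mm
J2: 358 × 507 mm
J3: 253 × 358 mm
→ matches J2.

J2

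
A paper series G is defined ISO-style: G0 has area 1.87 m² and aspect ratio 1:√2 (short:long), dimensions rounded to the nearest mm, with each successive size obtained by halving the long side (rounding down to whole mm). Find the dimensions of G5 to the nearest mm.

203 × 287 mm

Let G0's short side be w mm. w · w√2 = 1.87 m² = 1,870,000 mm², so w ≈ 1149.9 mm and w√2 ≈ 1626.2 mm → G0 = 1150 × 1626 mm.
G1: ⌊1626/2⌋ × 1150 = 813 × 1150 mm
G2: ⌊1150/2⌋ × 813 = 575 × 813 mm
G3: ⌊813/2⌋ × 575 = 406 × 575 mm
G4: ⌊575/2⌋ × 406 = 287 × 406 mm
G5: ⌊406/2⌋ × 287 = 203 × 287 mm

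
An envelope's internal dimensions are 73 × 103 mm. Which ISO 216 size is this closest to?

Aspect ratio 103/73 ≈ 1.411 — close to the ISO √2 ≈ 1.414.
In the A-series (A0 area = 1 m²): A7 = 74 × 105 mm.
Off by 3 mm total — nearest standard size.

A7 (74 × 105 mm)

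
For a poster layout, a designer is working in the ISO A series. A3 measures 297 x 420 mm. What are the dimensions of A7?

A4: ⌊420/2⌋ × 297 = 210 × 297 mm
A5: ⌊297/2⌋ × 210 = 148 × 210 mm
A6: ⌊210/2⌋ × 148 = 105 × 148 mm
A7: ⌊148/2⌋ × 105 = 74 × 105 mm

74 × 105 mm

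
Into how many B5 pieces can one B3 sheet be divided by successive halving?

B3 = 353 × 500 mm; B5 = 176 × 250 mm.
Each halving step doubles the count; 2 steps from B3 to B5.
2^2 = 4.

4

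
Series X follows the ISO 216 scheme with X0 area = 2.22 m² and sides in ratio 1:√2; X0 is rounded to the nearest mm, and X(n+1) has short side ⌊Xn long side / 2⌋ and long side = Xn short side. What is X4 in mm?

Let X0's short side be w mm. w · w√2 = 2.22 m² = 2,220,000 mm², so w ≈ 1252.9 mm and w√2 ≈ 1771.9 mm → X0 = 1253 × 1772 mm.
X1: ⌊1772/2⌋ × 1253 = 886 × 1253 mm
X2: ⌊1253/2⌋ × 886 = 626 × 886 mm
X3: ⌊886/2⌋ × 626 = 443 × 626 mm
X4: ⌊626/2⌋ × 443 = 313 × 443 mm

313 × 443 mm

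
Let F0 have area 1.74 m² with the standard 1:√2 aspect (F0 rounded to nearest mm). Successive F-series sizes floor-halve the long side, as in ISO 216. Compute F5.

196 × 277 mm

Let F0's short side be w mm. w · w√2 = 1.74 m² = 1,740,000 mm², so w ≈ 1109.2 mm and w√2 ≈ 1568.7 mm → F0 = 1109 × 1569 mm.
F1: ⌊1569/2⌋ × 1109 = 784 × 1109 mm
F2: ⌊1109/2⌋ × 784 = 554 × 784 mm
F3: ⌊784/2⌋ × 554 = 392 × 554 mm
F4: ⌊554/2⌋ × 392 = 277 × 392 mm
F5: ⌊392/2⌋ × 277 = 196 × 277 mm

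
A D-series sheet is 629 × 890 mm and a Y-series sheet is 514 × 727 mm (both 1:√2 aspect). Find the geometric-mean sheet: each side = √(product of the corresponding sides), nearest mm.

569 × 804 mm

Short side: √(629 · 514) = √323306 ≈ 568.6 → 569 mm
Long side: √(890 · 727) = √647030 ≈ 804.4 → 804 mm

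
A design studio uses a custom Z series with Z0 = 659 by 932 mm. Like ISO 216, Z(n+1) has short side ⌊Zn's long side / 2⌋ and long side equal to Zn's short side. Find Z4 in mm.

Z1: ⌊932/2⌋ × 659 = 466 × 659 mm
Z2: ⌊659/2⌋ × 466 = 329 × 466 mm
Z3: ⌊466/2⌋ × 329 = 233 × 329 mm
Z4: ⌊329/2⌋ × 233 = 164 × 233 mm

164 × 233 mm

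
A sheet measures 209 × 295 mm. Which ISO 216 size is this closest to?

A4 (210 × 297 mm)

Aspect ratio 295/209 ≈ 1.411 — close to the ISO √2 ≈ 1.414.
In the A-series (A0 area = 1 m²): A4 = 210 × 297 mm.
Off by 3 mm total — nearest standard size.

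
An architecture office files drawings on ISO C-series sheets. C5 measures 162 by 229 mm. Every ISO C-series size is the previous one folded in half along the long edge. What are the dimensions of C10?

C6: ⌊229/2⌋ × 162 = 114 × 162 mm
C7: ⌊162/2⌋ × 114 = 81 × 114 mm
C8: ⌊114/2⌋ × 81 = 57 × 81 mm
C9: ⌊81/2⌋ × 57 = 40 × 57 mm
C10: ⌊57/2⌋ × 40 = 28 × 40 mm

28 × 40 mm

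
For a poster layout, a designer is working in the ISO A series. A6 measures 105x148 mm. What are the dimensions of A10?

26 × 37 mm

A7: ⌊148/2⌋ × 105 = 74 × 105 mm
A8: ⌊105/2⌋ × 74 = 52 × 74 mm
A9: ⌊74/2⌋ × 52 = 37 × 52 mm
A10: ⌊52/2⌋ × 37 = 26 × 37 mm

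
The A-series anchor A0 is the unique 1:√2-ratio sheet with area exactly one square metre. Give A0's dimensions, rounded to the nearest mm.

Let the short side be w mm. Then the long side is w√2 and w · w√2 = 10⁶ mm².
w² = 10⁶/√2, so w = 1000 / 2^(1/4) ≈ 840.9 mm; long side = 1000 · 2^(1/4) ≈ 1189.2 mm.

841 × 1189 mm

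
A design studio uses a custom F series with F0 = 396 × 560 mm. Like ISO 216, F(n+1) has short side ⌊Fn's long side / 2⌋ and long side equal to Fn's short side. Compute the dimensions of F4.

99 × 140 mm

F1: ⌊560/2⌋ × 396 = 280 × 396 mm
F2: ⌊396/2⌋ × 280 = 198 × 280 mm
F3: ⌊280/2⌋ × 198 = 140 × 198 mm
F4: ⌊198/2⌋ × 140 = 99 × 140 mm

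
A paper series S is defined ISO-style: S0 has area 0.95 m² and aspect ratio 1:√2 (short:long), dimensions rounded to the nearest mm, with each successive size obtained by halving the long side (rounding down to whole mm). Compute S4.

Let S0's short side be w mm. w · w√2 = 0.95 m² = 950,000 mm², so w ≈ 819.6 mm and w√2 ≈ 1159.1 mm → S0 = 820 × 1159 mm.
S1: ⌊1159/2⌋ × 820 = 579 × 820 mm
S2: ⌊820/2⌋ × 579 = 410 × 579 mm
S3: ⌊579/2⌋ × 410 = 289 × 410 mm
S4: ⌊410/2⌋ × 289 = 205 × 289 mm

205 × 289 mm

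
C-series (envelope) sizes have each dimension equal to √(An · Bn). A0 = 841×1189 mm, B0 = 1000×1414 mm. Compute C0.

917 × 1297 mm

Short side: √(841 · 1000) = √841000 ≈ 917.1 → 917 mm
Long side: √(1189 · 1414) = √1681246 ≈ 1296.6 → 1297 mm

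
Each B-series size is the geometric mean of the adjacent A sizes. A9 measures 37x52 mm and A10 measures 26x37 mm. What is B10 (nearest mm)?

Short side: √(37 · 26) = √962 ≈ 31.0 → 31 mm
Long side: √(52 · 37) = √1924 ≈ 43.9 → 44 mm

31 × 44 mm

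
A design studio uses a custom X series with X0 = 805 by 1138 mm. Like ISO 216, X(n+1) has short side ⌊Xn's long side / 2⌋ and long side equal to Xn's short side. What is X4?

201 × 284 mm

X1: ⌊1138/2⌋ × 805 = 569 × 805 mm
X2: ⌊805/2⌋ × 569 = 402 × 569 mm
X3: ⌊569/2⌋ × 402 = 284 × 402 mm
X4: ⌊402/2⌋ × 284 = 201 × 284 mm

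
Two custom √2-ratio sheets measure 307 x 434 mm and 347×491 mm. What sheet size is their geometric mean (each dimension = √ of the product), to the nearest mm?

326 × 462 mm

Short side: √(307 · 347) = √106529 ≈ 326.4 → 326 mm
Long side: √(434 · 491) = √213094 ≈ 461.6 → 462 mm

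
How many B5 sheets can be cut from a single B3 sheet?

4

Each ISO step halves the sheet: 1 × B3 → 2 × B4 → 4 × B5
From B3 to B5 is 2 halving steps: 2^2 = 4.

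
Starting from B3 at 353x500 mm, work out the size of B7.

B4: ⌊500/2⌋ × 353 = 250 × 353 mm
B5: ⌊353/2⌋ × 250 = 176 × 250 mm
B6: ⌊250/2⌋ × 176 = 125 × 176 mm
B7: ⌊176/2⌋ × 125 = 88 × 125 mm

88 × 125 mm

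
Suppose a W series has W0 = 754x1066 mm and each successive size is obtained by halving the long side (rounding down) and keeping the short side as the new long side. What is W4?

W1 = 533 × 754 mm (from W0 by 1 halving).
W2: ⌊754/2⌋ × 533 = 377 × 533 mm
W3: ⌊533/2⌋ × 377 = 266 × 377 mm
W4: ⌊377/2⌋ × 266 = 188 × 266 mm

188 × 266 mm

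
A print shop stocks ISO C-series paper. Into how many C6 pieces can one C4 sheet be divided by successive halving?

Each ISO step halves the sheet: 1 × C4 → 2 × C5 → 4 × C6
From C4 to C6 is 2 halving steps: 2^2 = 4.

4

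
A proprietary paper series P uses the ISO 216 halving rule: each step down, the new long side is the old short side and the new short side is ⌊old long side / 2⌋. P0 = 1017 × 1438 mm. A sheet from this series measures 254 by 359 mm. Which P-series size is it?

P4

P0: 1017 × 1438 mm
P1: 719 × 1017 mm
P2: 508 × 719 mm
P3: 359 × 508 mm
P4: 254 × 359 mm
P5: 179 × 254 mm
→ matches P4.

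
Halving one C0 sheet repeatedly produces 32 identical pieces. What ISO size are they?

32 = 2^5, so 5 halving steps.
C0 → C1 → … → C5 after 5 steps.

C5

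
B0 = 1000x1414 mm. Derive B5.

B1: ⌊1414/2⌋ × 1000 = 707 × 1000 mm
B2: ⌊1000/2⌋ × 707 = 500 × 707 mm
B3: ⌊707/2⌋ × 500 = 353 × 500 mm
B4: ⌊500/2⌋ × 353 = 250 × 353 mm
B5: ⌊353/2⌋ × 250 = 176 × 250 mm

176 × 250 mm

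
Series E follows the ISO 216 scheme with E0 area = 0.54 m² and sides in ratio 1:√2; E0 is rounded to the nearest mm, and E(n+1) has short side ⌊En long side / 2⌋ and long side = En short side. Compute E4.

Let E0's short side be w mm. w · w√2 = 0.54 m² = 540,000 mm², so w ≈ 617.9 mm and w√2 ≈ 873.9 mm → E0 = 618 × 874 mm.
E1: ⌊874/2⌋ × 618 = 437 × 618 mm
E2: ⌊618/2⌋ × 437 = 309 × 437 mm
E3: ⌊437/2⌋ × 309 = 218 × 309 mm
E4: ⌊309/2⌋ × 218 = 154 × 218 mm

154 × 218 mm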